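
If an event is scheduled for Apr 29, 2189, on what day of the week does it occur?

Wednesday

Doomsday rule: the anchor day for the 2100s is Sunday. For year 89: 89÷12 = 7 r 5, and 5÷4 = 1, so 7+5+1 = 13.
Sunday + 13 ≡ Saturday — that's 2189's doomsday.
In April the doomsday date is Apr 4.
Apr 29 is 25 days after Apr 4; 25 mod 7 = 4, so Saturday + 4 = Wednesday.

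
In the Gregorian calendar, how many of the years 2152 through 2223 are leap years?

17

Multiples of 4 in [2152,2223]: 18.
Of those, multiples of 100: 1 (not leap unless ÷400).
Multiples of 400: 0.
Leap years = 18 − 1 + 0 = 17.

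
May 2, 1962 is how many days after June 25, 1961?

Jun 25, 1961 → Jul 25, 1961: 30 days (June has 30).
Jul 25, 1961 → Aug 25, 1961: 31 days (July has 31).
Aug 25, 1961 → Sep 25, 1961: 31 days (August has 31).
Sep 25, 1961 → Oct 25, 1961: 30 days (September has 30).
Oct 25, 1961 → Nov 25, 1961: 31 days (October has 31).
Nov 25, 1961 → Dec 25, 1961: 30 days (November has 30).
Dec 25, 1961 → Jan 25, 1962: 31 days (December has 31).
Jan 25, 1962 → Feb 25, 1962: 31 days (January has 31).
Feb 25, 1962 → Mar 25, 1962: 28 days (February has 28).
Mar 25, 1962 → Apr 25, 1962: 31 days (March has 31).
Apr 25, 1962 → May 2, 1962: 7 days.
Total: 311 days.

311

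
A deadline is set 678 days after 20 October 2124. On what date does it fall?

August 29, 2126

+365 (one year) → Oct 20, 2125 (313 left).
Oct has 31 days: +12 → Nov 1, 2125 (301 left).
Nov has 30 days: +30 → Dec 1, 2125 (271 left).
Dec has 31 days: +31 → Jan 1, 2126 (240 left).
Jan has 31 days: +31 → Feb 1, 2126 (209 left).
Feb has 28 days: +28 → Mar 1, 2126 (181 left).
Mar has 31 days: +31 → Apr 1, 2126 (150 left).
Apr has 30 days: +30 → May 1, 2126 (120 left).
May has 31 days: +31 → Jun 1, 2126 (89 left).
Jun has 30 days: +30 → Jul 1, 2126 (59 left).
Jul has 31 days: +31 → Aug 1, 2126 (28 left).
+28 → Aug 29, 2126.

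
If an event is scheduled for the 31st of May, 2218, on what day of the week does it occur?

January 1, 2218 is a Thursday.
Jan 1, 2218 → Feb 1, 2218: 31 days (January has 31).
Feb 1, 2218 → Mar 1, 2218: 28 days (February has 28).
Mar 1, 2218 → Apr 1, 2218: 31 days (March has 31).
Apr 1, 2218 → May 1, 2218: 30 days (April has 30).
May 1, 2218 → May 31, 2218: 30 days.
Total: 150 days.
150 mod 7 = 3, so Thursday + 3 = Sunday.

Sunday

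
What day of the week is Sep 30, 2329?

Doomsday rule: the anchor day for the 2300s is Wednesday. For year 29: 29÷12 = 2 r 5, and 5÷4 = 1, so 2+5+1 = 8.
Wednesday + 8 ≡ Thursday — that's 2329's doomsday.
In September the doomsday date is Sep 5.
Sep 30 is 25 days after Sep 5; 25 mod 7 = 4, so Thursday + 4 = Monday.

Monday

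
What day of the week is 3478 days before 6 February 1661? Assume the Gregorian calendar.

Monday

Feb 6, 1661 is a Sunday.
3478 mod 7 = 6, so 3478 days before a Sunday is Sunday − 6 = Monday.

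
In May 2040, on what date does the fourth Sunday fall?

May 27, 2040

May 1, 2040 is a Tuesday.
The first Sunday is therefore May 6 (5 days later).
The fourth Sunday is 6 + 3×7 = May 27.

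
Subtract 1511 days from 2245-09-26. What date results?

−365 (one year) → Sep 26, 2244 (1146 left).
−366 (one year; includes Feb 29, 2244) → Sep 26, 2243 (780 left).
−365 (one year) → Sep 26, 2242 (415 left).
−365 (one year) → Sep 26, 2241 (50 left).
−26 → Aug 31, 2241 (end of Aug, 31 days; 24 left).
−24 → Aug 7, 2241.

August 7, 2241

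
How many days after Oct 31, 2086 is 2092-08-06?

2106

Oct 31, 2086 → Oct 31, 2087: 365 days.
Oct 31, 2087 → Oct 31, 2088: 366 days (Feb 29, 2088 is in that span).
Oct 31, 2088 → Oct 31, 2089: 365 days.
Oct 31, 2089 → Oct 31, 2090: 365 days.
Oct 31, 2090 → Oct 31, 2091: 365 days.
Oct 31, 2091 → Nov 30, 2091: 30 days (October has 31).
Nov 30, 2091 → Dec 30, 2091: 30 days (November has 30).
Dec 30, 2091 → Jan 30, 2092: 31 days (December has 31).
Jan 30, 2092 → Feb 29, 2092: 30 days (January has 31).
Feb 29, 2092 → Mar 29, 2092: 29 days (February has 29).
Mar 29, 2092 → Apr 29, 2092: 31 days (March has 31).
Apr 29, 2092 → May 29, 2092: 30 days (April has 30).
May 29, 2092 → Jun 29, 2092: 31 days (May has 31).
Jun 29, 2092 → Jul 29, 2092: 30 days (June has 30).
Jul 29, 2092 → Aug 6, 2092: 8 days.
Total: 2106 days.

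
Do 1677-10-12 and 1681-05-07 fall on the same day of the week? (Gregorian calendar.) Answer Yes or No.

From Oct 12, 1677 to May 7, 1681 is 1303 days.
1303 mod 7 = 1, so they are different weekdays.
(Oct 12, 1677 is a Tuesday; May 7, 1681 is a Wednesday.)

No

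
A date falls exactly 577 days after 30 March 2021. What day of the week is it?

Friday

First find the weekday of Mar 30, 2021. Doomsday rule: the anchor day for the 2000s is Tuesday. For year 21: 21÷12 = 1 r 9, and 9÷4 = 2, so 1+9+2 = 12.
Tuesday + 12 ≡ Sunday — that's 2021's doomsday.
In March the doomsday date is Mar 14.
Mar 30 is 16 days after Mar 14; 16 mod 7 = 2, so Sunday + 2 = Tuesday.
577 mod 7 = 3, so 577 days after a Tuesday is Tuesday + 3 = Friday.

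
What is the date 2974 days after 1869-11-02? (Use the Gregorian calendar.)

December 24, 1877

+365 (one year) → Nov 2, 1870 (2609 left).
+365 (one year) → Nov 2, 1871 (2244 left).
+366 (one year; includes Feb 29, 1872) → Nov 2, 1872 (1878 left).
+365 (one year) → Nov 2, 1873 (1513 left).
+365 (one year) → Nov 2, 1874 (1148 left).
+365 (one year) → Nov 2, 1875 (783 left).
+366 (one year; includes Feb 29, 1876) → Nov 2, 1876 (417 left).
+365 (one year) → Nov 2, 1877 (52 left).
Nov has 30 days: +29 → Dec 1, 1877 (23 left).
+23 → Dec 24, 1877.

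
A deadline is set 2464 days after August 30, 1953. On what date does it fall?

May 29, 1960

+365 (one year) → Aug 30, 1954 (2099 left).
+365 (one year) → Aug 30, 1955 (1734 left).
+366 (one year; includes Feb 29, 1956) → Aug 30, 1956 (1368 left).
+365 (one year) → Aug 30, 1957 (1003 left).
+365 (one year) → Aug 30, 1958 (638 left).
+365 (one year) → Aug 30, 1959 (273 left).
Aug has 31 days: +2 → Sep 1, 1959 (271 left).
Sep has 30 days: +30 → Oct 1, 1959 (241 left).
Oct has 31 days: +31 → Nov 1, 1959 (210 left).
Nov has 30 days: +30 → Dec 1, 1959 (180 left).
Dec has 31 days: +31 → Jan 1, 1960 (149 left).
Jan has 31 days: +31 → Feb 1, 1960 (118 left).
Feb has 29 days: +29 → Mar 1, 1960 (89 left).
Mar has 31 days: +31 → Apr 1, 1960 (58 left).
Apr has 30 days: +30 → May 1, 1960 (28 left).
+28 → May 29, 1960.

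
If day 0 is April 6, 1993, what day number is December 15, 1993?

253

Apr 6, 1993 → May 6, 1993: 30 days (April has 30).
May 6, 1993 → Jun 6, 1993: 31 days (May has 31).
Jun 6, 1993 → Jul 6, 1993: 30 days (June has 30).
Jul 6, 1993 → Aug 6, 1993: 31 days (July has 31).
Aug 6, 1993 → Sep 6, 1993: 31 days (August has 31).
Sep 6, 1993 → Oct 6, 1993: 30 days (September has 30).
Oct 6, 1993 → Nov 6, 1993: 31 days (October has 31).
Nov 6, 1993 → Dec 6, 1993: 30 days (November has 30).
Dec 6, 1993 → Dec 15, 1993: 9 days.
Total: 253 days.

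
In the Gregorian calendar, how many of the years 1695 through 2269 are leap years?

139

Multiples of 4 in [1695,2269]: 144.
Of those, multiples of 100: 6 (not leap unless ÷400).
Multiples of 400: 1.
Leap years = 144 − 6 + 1 = 139.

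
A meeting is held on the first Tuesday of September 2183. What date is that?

September 1, 2183 is a Monday.
The first Tuesday is therefore September 2 (1 days later).

September 2, 2183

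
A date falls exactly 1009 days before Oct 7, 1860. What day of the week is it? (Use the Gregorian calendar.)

Saturday

First find the weekday of Oct 7, 1860. Doomsday rule: the anchor day for the 1800s is Friday. For year 60: 60÷12 = 5 r 0, and 0÷4 = 0, so 5+0+0 = 5.
Friday + 5 ≡ Wednesday — that's 1860's doomsday.
In October the doomsday date is Oct 10.
Oct 7 is 3 days before Oct 10; 3 mod 7 = 3, so Wednesday − 3 = Sunday.
1009 mod 7 = 1, so 1009 days before a Sunday is Sunday − 1 = Saturday.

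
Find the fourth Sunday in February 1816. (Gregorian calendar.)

February 25, 1816

February 1, 1816 is a Thursday.
The first Sunday is therefore February 4 (3 days later).
The fourth Sunday is 4 + 3×7 = February 25.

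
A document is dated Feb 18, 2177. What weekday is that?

Tuesday

Doomsday rule: the anchor day for the 2100s is Sunday. For year 77: 77÷12 = 6 r 5, and 5÷4 = 1, so 6+5+1 = 12.
Sunday + 12 ≡ Friday — that's 2177's doomsday.
In February the doomsday date is Feb 28 (2177 is not a leap year).
Feb 18 is 10 days before Feb 28; 10 mod 7 = 3, so Friday − 3 = Tuesday.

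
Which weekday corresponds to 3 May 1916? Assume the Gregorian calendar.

Doomsday rule: the anchor day for the 1900s is Wednesday. For year 16: 16÷12 = 1 r 4, and 4÷4 = 1, so 1+4+1 = 6.
Wednesday + 6 ≡ Tuesday — that's 1916's doomsday.
In May the doomsday date is May 9.
May 3 is 6 days before May 9; 6 mod 7 = 6, so Tuesday − 6 = Wednesday.

Wednesday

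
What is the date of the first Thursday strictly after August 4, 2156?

August 5, 2156

Aug 4, 2156 is a Wednesday.
From Wednesday to the next Thursday is 1 day.
Aug 4, 2156 + 1 = Aug 5, 2156.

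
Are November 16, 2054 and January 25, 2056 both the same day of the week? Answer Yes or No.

From Nov 16, 2054 to Jan 25, 2056 is 435 days.
435 mod 7 = 1, so they are different weekdays.
(Nov 16, 2054 is a Monday; Jan 25, 2056 is a Tuesday.)

No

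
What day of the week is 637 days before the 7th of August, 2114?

Tuesday

First find the weekday of Aug 7, 2114. Doomsday rule: the anchor day for the 2100s is Sunday. For year 14: 14÷12 = 1 r 2, and 2÷4 = 0, so 1+2+0 = 3.
Sunday + 3 ≡ Wednesday — that's 2114's doomsday.
In August the doomsday date is Aug 8.
Aug 7 is 1 day before Aug 8; 1 mod 7 = 1, so Wednesday − 1 = Tuesday.
637 mod 7 = 0, so 637 days before a Tuesday is Tuesday − 0 = Tuesday.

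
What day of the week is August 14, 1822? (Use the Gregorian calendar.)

Doomsday rule: the anchor day for the 1800s is Friday. For year 22: 22÷12 = 1 r 10, and 10÷4 = 2, so 1+10+2 = 13.
Friday + 13 ≡ Thursday — that's 1822's doomsday.
In August the doomsday date is Aug 8.
Aug 14 is 6 days after Aug 8; 6 mod 7 = 6, so Thursday + 6 = Wednesday.

Wednesday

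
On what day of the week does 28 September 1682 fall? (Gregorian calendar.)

Monday

Doomsday rule: the anchor day for the 1600s is Tuesday. For year 82: 82÷12 = 6 r 10, and 10÷4 = 2, so 6+10+2 = 18.
Tuesday + 18 ≡ Saturday — that's 1682's doomsday.
In September the doomsday date is Sep 5.
Sep 28 is 23 days after Sep 5; 23 mod 7 = 2, so Saturday + 2 = Monday.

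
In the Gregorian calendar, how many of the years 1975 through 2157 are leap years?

45

Multiples of 4 in [1975,2157]: 46.
Of those, multiples of 100: 2 (not leap unless ÷400).
Multiples of 400: 1.
Leap years = 46 − 2 + 1 = 45.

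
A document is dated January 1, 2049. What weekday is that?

Doomsday rule: the anchor day for the 2000s is Tuesday. For year 49: 49÷12 = 4 r 1, and 1÷4 = 0, so 4+1+0 = 5.
Tuesday + 5 ≡ Sunday — that's 2049's doomsday.
In January the doomsday date is Jan 3 (2049 is not a leap year).
Jan 1 is 2 days before Jan 3; 2 mod 7 = 2, so Sunday − 2 = Friday.

Friday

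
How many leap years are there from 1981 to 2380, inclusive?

97

Multiples of 4 in [1981,2380]: 100.
Of those, multiples of 100: 4 (not leap unless ÷400).
Multiples of 400: 1.
Leap years = 100 − 4 + 1 = 97.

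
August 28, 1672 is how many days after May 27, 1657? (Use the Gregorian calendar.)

May 27, 1657 → May 27, 1658: 365 days.
May 27, 1658 → May 27, 1659: 365 days.
May 27, 1659 → May 27, 1660: 366 days (Feb 29, 1660 is in that span).
May 27, 1660 → May 27, 1661: 365 days.
May 27, 1661 → May 27, 1662: 365 days.
May 27, 1662 → May 27, 1663: 365 days.
May 27, 1663 → May 27, 1664: 366 days (Feb 29, 1664 is in that span).
May 27, 1664 → May 27, 1665: 365 days.
May 27, 1665 → May 27, 1666: 365 days.
May 27, 1666 → May 27, 1667: 365 days.
May 27, 1667 → May 27, 1668: 366 days (Feb 29, 1668 is in that span).
May 27, 1668 → May 27, 1669: 365 days.
May 27, 1669 → May 27, 1670: 365 days.
May 27, 1670 → May 27, 1671: 365 days.
May 27, 1671 → May 27, 1672: 366 days (Feb 29, 1672 is in that span).
May 27, 1672 → Jun 27, 1672: 31 days (May has 31).
Jun 27, 1672 → Jul 27, 1672: 30 days (June has 30).
Jul 27, 1672 → Aug 27, 1672: 31 days (July has 31).
Aug 27, 1672 → Aug 28, 1672: 1 days.
Total: 5572 days.

5572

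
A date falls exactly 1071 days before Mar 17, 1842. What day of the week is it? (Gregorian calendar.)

Thursday

First find the weekday of Mar 17, 1842. Doomsday rule: the anchor day for the 1800s is Friday. For year 42: 42÷12 = 3 r 6, and 6÷4 = 1, so 3+6+1 = 10.
Friday + 10 ≡ Monday — that's 1842's doomsday.
In March the doomsday date is Mar 14.
Mar 17 is 3 days after Mar 14; 3 mod 7 = 3, so Monday + 3 = Thursday.
1071 mod 7 = 0, so 1071 days before a Thursday is Thursday − 0 = Thursday.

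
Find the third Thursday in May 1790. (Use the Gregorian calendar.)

May 20, 1790

May 1, 1790 is a Saturday.
The first Thursday is therefore May 6 (5 days later).
The third Thursday is 6 + 2×7 = May 20.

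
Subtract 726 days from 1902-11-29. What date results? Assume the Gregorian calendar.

−365 (one year) → Nov 29, 1901 (361 left).
−29 → Oct 31, 1901 (end of Oct, 31 days; 332 left).
−31 → Sep 30, 1901 (end of Sep, 30 days; 301 left).
−30 → Aug 31, 1901 (end of Aug, 31 days; 271 left).
−31 → Jul 31, 1901 (end of Jul, 31 days; 240 left).
−31 → Jun 30, 1901 (end of Jun, 30 days; 209 left).
−30 → May 31, 1901 (end of May, 31 days; 179 left).
−31 → Apr 30, 1901 (end of Apr, 30 days; 148 left).
−30 → Mar 31, 1901 (end of Mar, 31 days; 118 left).
−31 → Feb 28, 1901 (end of Feb, 28 days; 87 left).
−28 → Jan 31, 1901 (end of Jan, 31 days; 59 left).
−31 → Dec 31, 1900 (end of Dec, 31 days; 28 left).
−28 → Dec 3, 1900.

December 3, 1900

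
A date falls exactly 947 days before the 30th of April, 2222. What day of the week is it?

Sunday

Apr 30, 2222 is a Tuesday.
947 mod 7 = 2, so 947 days before a Tuesday is Tuesday − 2 = Sunday.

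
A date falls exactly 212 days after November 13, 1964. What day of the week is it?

First find the weekday of Nov 13, 1964. Doomsday rule: the anchor day for the 1900s is Wednesday. For year 64: 64÷12 = 5 r 4, and 4÷4 = 1, so 5+4+1 = 10.
Wednesday + 10 ≡ Saturday — that's 1964's doomsday.
In November the doomsday date is Nov 7.
Nov 13 is 6 days after Nov 7; 6 mod 7 = 6, so Saturday + 6 = Friday.
212 mod 7 = 2, so 212 days after a Friday is Friday + 2 = Sunday.

Sunday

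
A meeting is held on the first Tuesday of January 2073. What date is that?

January 3, 2073

January 1, 2073 is a Sunday.
The first Tuesday is therefore January 3 (2 days later).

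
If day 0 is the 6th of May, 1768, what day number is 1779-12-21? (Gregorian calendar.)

May 6, 1768 → May 6, 1769: 365 days.
May 6, 1769 → May 6, 1770: 365 days.
May 6, 1770 → May 6, 1771: 365 days.
May 6, 1771 → May 6, 1772: 366 days (Feb 29, 1772 is in that span).
May 6, 1772 → May 6, 1773: 365 days.
May 6, 1773 → May 6, 1774: 365 days.
May 6, 1774 → May 6, 1775: 365 days.
May 6, 1775 → May 6, 1776: 366 days (Feb 29, 1776 is in that span).
May 6, 1776 → May 6, 1777: 365 days.
May 6, 1777 → May 6, 1778: 365 days.
May 6, 1778 → May 6, 1779: 365 days.
May 6, 1779 → Jun 6, 1779: 31 days (May has 31).
Jun 6, 1779 → Jul 6, 1779: 30 days (June has 30).
Jul 6, 1779 → Aug 6, 1779: 31 days (July has 31).
Aug 6, 1779 → Sep 6, 1779: 31 days (August has 31).
Sep 6, 1779 → Oct 6, 1779: 30 days (September has 30).
Oct 6, 1779 → Nov 6, 1779: 31 days (October has 31).
Nov 6, 1779 → Dec 6, 1779: 30 days (November has 30).
Dec 6, 1779 → Dec 21, 1779: 15 days.
Total: 4246 days.

4246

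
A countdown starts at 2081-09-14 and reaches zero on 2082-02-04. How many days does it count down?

143

Sep 14, 2081 → Oct 14, 2081: 30 days (September has 30).
Oct 14, 2081 → Nov 14, 2081: 31 days (October has 31).
Nov 14, 2081 → Dec 14, 2081: 30 days (November has 30).
Dec 14, 2081 → Jan 14, 2082: 31 days (December has 31).
Jan 14, 2082 → Feb 4, 2082: 21 days.
Total: 143 days.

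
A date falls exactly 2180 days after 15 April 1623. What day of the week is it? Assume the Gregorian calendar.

First find the weekday of Apr 15, 1623. Doomsday rule: the anchor day for the 1600s is Tuesday. For year 23: 23÷12 = 1 r 11, and 11÷4 = 2, so 1+11+2 = 14.
Tuesday + 14 ≡ Tuesday — that's 1623's doomsday.
In April the doomsday date is Apr 4.
Apr 15 is 11 days after Apr 4; 11 mod 7 = 4, so Tuesday + 4 = Saturday.
2180 mod 7 = 3, so 2180 days after a Saturday is Saturday + 3 = Tuesday.

Tuesday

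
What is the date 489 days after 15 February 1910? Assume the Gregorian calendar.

June 19, 1911

+365 (one year) → Feb 15, 1911 (124 left).
Feb has 28 days: +14 → Mar 1, 1911 (110 left).
Mar has 31 days: +31 → Apr 1, 1911 (79 left).
Apr has 30 days: +30 → May 1, 1911 (49 left).
May has 31 days: +31 → Jun 1, 1911 (18 left).
+18 → Jun 19, 1911.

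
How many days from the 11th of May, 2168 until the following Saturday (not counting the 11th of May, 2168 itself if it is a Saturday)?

May 11, 2168 is a Wednesday.
From Wednesday to the next Saturday is 3 days.

3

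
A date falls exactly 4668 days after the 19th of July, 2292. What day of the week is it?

First find the weekday of Jul 19, 2292. Doomsday rule: the anchor day for the 2200s is Friday. For year 92: 92÷12 = 7 r 8, and 8÷4 = 2, so 7+8+2 = 17.
Friday + 17 ≡ Monday — that's 2292's doomsday.
In July the doomsday date is Jul 11.
Jul 19 is 8 days after Jul 11; 8 mod 7 = 1, so Monday + 1 = Tuesday.
4668 mod 7 = 6, so 4668 days after a Tuesday is Tuesday + 6 = Monday.

Monday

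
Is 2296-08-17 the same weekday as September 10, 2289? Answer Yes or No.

From Sep 10, 2289 to Aug 17, 2296 is 2533 days.
2533 mod 7 = 6, so they are different weekdays.
(Sep 10, 2289 is a Tuesday; Aug 17, 2296 is a Monday.)

No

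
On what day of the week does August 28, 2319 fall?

Doomsday rule: the anchor day for the 2300s is Wednesday. For year 19: 19÷12 = 1 r 7, and 7÷4 = 1, so 1+7+1 = 9.
Wednesday + 9 ≡ Friday — that's 2319's doomsday.
In August the doomsday date is Aug 8.
Aug 28 is 20 days after Aug 8; 20 mod 7 = 6, so Friday + 6 = Thursday.

Thursday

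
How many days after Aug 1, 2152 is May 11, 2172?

Aug 1, 2152 → Aug 1, 2153: 365 days.
Aug 1, 2153 → Aug 1, 2154: 365 days.
Aug 1, 2154 → Aug 1, 2155: 365 days.
Aug 1, 2155 → Aug 1, 2156: 366 days (Feb 29, 2156 is in that span).
Aug 1, 2156 → Aug 1, 2157: 365 days.
Aug 1, 2157 → Aug 1, 2158: 365 days.
Aug 1, 2158 → Aug 1, 2159: 365 days.
Aug 1, 2159 → Aug 1, 2160: 366 days (Feb 29, 2160 is in that span).
Aug 1, 2160 → Aug 1, 2161: 365 days.
Aug 1, 2161 → Aug 1, 2162: 365 days.
Aug 1, 2162 → Aug 1, 2163: 365 days.
Aug 1, 2163 → Aug 1, 2164: 366 days (Feb 29, 2164 is in that span).
Aug 1, 2164 → Aug 1, 2165: 365 days.
Aug 1, 2165 → Aug 1, 2166: 365 days.
Aug 1, 2166 → Aug 1, 2167: 365 days.
Aug 1, 2167 → Aug 1, 2168: 366 days (Feb 29, 2168 is in that span).
Aug 1, 2168 → Aug 1, 2169: 365 days.
Aug 1, 2169 → Aug 1, 2170: 365 days.
Aug 1, 2170 → Aug 1, 2171: 365 days.
Aug 1, 2171 → Sep 1, 2171: 31 days (August has 31).
Sep 1, 2171 → Oct 1, 2171: 30 days (September has 30).
Oct 1, 2171 → Nov 1, 2171: 31 days (October has 31).
Nov 1, 2171 → Dec 1, 2171: 30 days (November has 30).
Dec 1, 2171 → Jan 1, 2172: 31 days (December has 31).
Jan 1, 2172 → Feb 1, 2172: 31 days (January has 31).
Feb 1, 2172 → Mar 1, 2172: 29 days (February has 29).
Mar 1, 2172 → Apr 1, 2172: 31 days (March has 31).
Apr 1, 2172 → May 1, 2172: 30 days (April has 30).
May 1, 2172 → May 11, 2172: 10 days.
Total: 7223 days.

7223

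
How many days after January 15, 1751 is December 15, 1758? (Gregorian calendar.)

Jan 15, 1751 → Jan 15, 1752: 365 days.
Jan 15, 1752 → Jan 15, 1753: 366 days (Feb 29, 1752 is in that span).
Jan 15, 1753 → Jan 15, 1754: 365 days.
Jan 15, 1754 → Jan 15, 1755: 365 days.
Jan 15, 1755 → Jan 15, 1756: 365 days.
Jan 15, 1756 → Jan 15, 1757: 366 days (Feb 29, 1756 is in that span).
Jan 15, 1757 → Jan 15, 1758: 365 days.
Jan 15, 1758 → Feb 15, 1758: 31 days (January has 31).
Feb 15, 1758 → Mar 15, 1758: 28 days (February has 28).
Mar 15, 1758 → Apr 15, 1758: 31 days (March has 31).
Apr 15, 1758 → May 15, 1758: 30 days (April has 30).
May 15, 1758 → Jun 15, 1758: 31 days (May has 31).
Jun 15, 1758 → Jul 15, 1758: 30 days (June has 30).
Jul 15, 1758 → Aug 15, 1758: 31 days (July has 31).
Aug 15, 1758 → Sep 15, 1758: 31 days (August has 31).
Sep 15, 1758 → Oct 15, 1758: 30 days (September has 30).
Oct 15, 1758 → Nov 15, 1758: 31 days (October has 31).
Nov 15, 1758 → Dec 15, 1758: 30 days.
Total: 2891 days.

2891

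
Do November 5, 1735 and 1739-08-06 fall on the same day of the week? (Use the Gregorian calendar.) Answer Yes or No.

From Nov 5, 1735 to Aug 6, 1739 is 1370 days.
1370 mod 7 = 5, so they are different weekdays.
(Nov 5, 1735 is a Saturday; Aug 6, 1739 is a Thursday.)

No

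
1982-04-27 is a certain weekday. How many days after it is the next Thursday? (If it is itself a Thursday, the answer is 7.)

Apr 27, 1982 is a Tuesday.
From Tuesday to the next Thursday is 2 days.

2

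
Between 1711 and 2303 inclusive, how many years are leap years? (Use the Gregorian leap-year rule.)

Multiples of 4 in [1711,2303]: 148.
Of those, multiples of 100: 6 (not leap unless ÷400).
Multiples of 400: 1.
Leap years = 148 − 6 + 1 = 143.

143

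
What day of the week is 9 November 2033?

Doomsday rule: the anchor day for the 2000s is Tuesday. For year 33: 33÷12 = 2 r 9, and 9÷4 = 2, so 2+9+2 = 13.
Tuesday + 13 ≡ Monday — that's 2033's doomsday.
In November the doomsday date is Nov 7.
Nov 9 is 2 days after Nov 7; 2 mod 7 = 2, so Monday + 2 = Wednesday.

Wednesday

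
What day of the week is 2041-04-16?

Tuesday

January 1, 2041 is a Tuesday.
Jan 1, 2041 → Feb 1, 2041: 31 days (January has 31).
Feb 1, 2041 → Mar 1, 2041: 28 days (February has 28).
Mar 1, 2041 → Apr 1, 2041: 31 days (March has 31).
Apr 1, 2041 → Apr 16, 2041: 15 days.
Total: 105 days.
105 mod 7 = 0, so Tuesday + 0 = Tuesday.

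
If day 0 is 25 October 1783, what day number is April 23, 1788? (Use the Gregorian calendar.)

1642

Oct 25, 1783 → Oct 25, 1784: 366 days (Feb 29, 1784 is in that span).
Oct 25, 1784 → Oct 25, 1785: 365 days.
Oct 25, 1785 → Oct 25, 1786: 365 days.
Oct 25, 1786 → Oct 25, 1787: 365 days.
Oct 25, 1787 → Nov 25, 1787: 31 days (October has 31).
Nov 25, 1787 → Dec 25, 1787: 30 days (November has 30).
Dec 25, 1787 → Jan 25, 1788: 31 days (December has 31).
Jan 25, 1788 → Feb 25, 1788: 31 days (January has 31).
Feb 25, 1788 → Mar 25, 1788: 29 days (February has 29).
Mar 25, 1788 → Apr 23, 1788: 29 days.
Total: 1642 days.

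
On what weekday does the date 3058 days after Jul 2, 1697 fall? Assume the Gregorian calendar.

First find the weekday of Jul 2, 1697. Doomsday rule: the anchor day for the 1600s is Tuesday. For year 97: 97÷12 = 8 r 1, and 1÷4 = 0, so 8+1+0 = 9.
Tuesday + 9 ≡ Thursday — that's 1697's doomsday.
In July the doomsday date is Jul 11.
Jul 2 is 9 days before Jul 11; 9 mod 7 = 2, so Thursday − 2 = Tuesday.
3058 mod 7 = 6, so 3058 days after a Tuesday is Tuesday + 6 = Monday.

Monday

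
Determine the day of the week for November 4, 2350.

Saturday

Doomsday rule: the anchor day for the 2300s is Wednesday. For year 50: 50÷12 = 4 r 2, and 2÷4 = 0, so 4+2+0 = 6.
Wednesday + 6 ≡ Tuesday — that's 2350's doomsday.
In November the doomsday date is Nov 7.
Nov 4 is 3 days before Nov 7; 3 mod 7 = 3, so Tuesday − 3 = Saturday.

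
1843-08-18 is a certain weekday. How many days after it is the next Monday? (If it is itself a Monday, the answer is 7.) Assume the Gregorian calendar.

Aug 18, 1843 is a Friday.
From Friday to the next Monday is 3 days.

3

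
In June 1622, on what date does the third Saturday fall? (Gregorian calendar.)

June 1, 1622 is a Wednesday.
The first Saturday is therefore June 4 (3 days later).
The third Saturday is 4 + 2×7 = June 18.

June 18, 1622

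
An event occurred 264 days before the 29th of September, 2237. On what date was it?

January 8, 2237

−29 → Aug 31, 2237 (end of Aug, 31 days; 235 left).
−31 → Jul 31, 2237 (end of Jul, 31 days; 204 left).
−31 → Jun 30, 2237 (end of Jun, 30 days; 173 left).
−30 → May 31, 2237 (end of May, 31 days; 143 left).
−31 → Apr 30, 2237 (end of Apr, 30 days; 112 left).
−30 → Mar 31, 2237 (end of Mar, 31 days; 82 left).
−31 → Feb 28, 2237 (end of Feb, 28 days; 51 left).
−28 → Jan 31, 2237 (end of Jan, 31 days; 23 left).
−23 → Jan 8, 2237.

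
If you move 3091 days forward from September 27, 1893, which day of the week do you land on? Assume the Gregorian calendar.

Sunday

Sep 27, 1893 is a Wednesday.
3091 mod 7 = 4, so 3091 days after a Wednesday is Wednesday + 4 = Sunday.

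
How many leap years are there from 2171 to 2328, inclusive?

38

Multiples of 4 in [2171,2328]: 40.
Of those, multiples of 100: 2 (not leap unless ÷400).
Multiples of 400: 0.
Leap years = 40 − 2 + 0 = 38.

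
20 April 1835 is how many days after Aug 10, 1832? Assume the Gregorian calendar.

Aug 10, 1832 → Aug 10, 1833: 365 days.
Aug 10, 1833 → Aug 10, 1834: 365 days.
Aug 10, 1834 → Sep 10, 1834: 31 days (August has 31).
Sep 10, 1834 → Oct 10, 1834: 30 days (September has 30).
Oct 10, 1834 → Nov 10, 1834: 31 days (October has 31).
Nov 10, 1834 → Dec 10, 1834: 30 days (November has 30).
Dec 10, 1834 → Jan 10, 1835: 31 days (December has 31).
Jan 10, 1835 → Feb 10, 1835: 31 days (January has 31).
Feb 10, 1835 → Mar 10, 1835: 28 days (February has 28).
Mar 10, 1835 → Apr 10, 1835: 31 days (March has 31).
Apr 10, 1835 → Apr 20, 1835: 10 days.
Total: 983 days.

983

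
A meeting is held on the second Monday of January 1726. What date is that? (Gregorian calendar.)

January 14, 1726

January 1, 1726 is a Tuesday.
The first Monday is therefore January 7 (6 days later).
The second Monday is 7 + 1×7 = January 14.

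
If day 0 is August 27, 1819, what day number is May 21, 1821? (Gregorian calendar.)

Aug 27, 1819 → Aug 27, 1820: 366 days (Feb 29, 1820 is in that span).
Aug 27, 1820 → Sep 27, 1820: 31 days (August has 31).
Sep 27, 1820 → Oct 27, 1820: 30 days (September has 30).
Oct 27, 1820 → Nov 27, 1820: 31 days (October has 31).
Nov 27, 1820 → Dec 27, 1820: 30 days (November has 30).
Dec 27, 1820 → Jan 27, 1821: 31 days (December has 31).
Jan 27, 1821 → Feb 27, 1821: 31 days (January has 31).
Feb 27, 1821 → Mar 27, 1821: 28 days (February has 28).
Mar 27, 1821 → Apr 27, 1821: 31 days (March has 31).
Apr 27, 1821 → May 21, 1821: 24 days.
Total: 633 days.

633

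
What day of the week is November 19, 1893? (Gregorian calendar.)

Doomsday rule: the anchor day for the 1800s is Friday. For year 93: 93÷12 = 7 r 9, and 9÷4 = 2, so 7+9+2 = 18.
Friday + 18 ≡ Tuesday — that's 1893's doomsday.
In November the doomsday date is Nov 7.
Nov 19 is 12 days after Nov 7; 12 mod 7 = 5, so Tuesday + 5 = Sunday.

Sunday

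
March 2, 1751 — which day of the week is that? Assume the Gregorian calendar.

Tuesday

Doomsday rule: the anchor day for the 1700s is Sunday. For year 51: 51÷12 = 4 r 3, and 3÷4 = 0, so 4+3+0 = 7.
Sunday + 7 ≡ Sunday — that's 1751's doomsday.
In March the doomsday date is Mar 14.
Mar 2 is 12 days before Mar 14; 12 mod 7 = 5, so Sunday − 5 = Tuesday.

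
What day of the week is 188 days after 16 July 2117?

Thursday

First find the weekday of Jul 16, 2117. Doomsday rule: the anchor day for the 2100s is Sunday. For year 17: 17÷12 = 1 r 5, and 5÷4 = 1, so 1+5+1 = 7.
Sunday + 7 ≡ Sunday — that's 2117's doomsday.
In July the doomsday date is Jul 11.
Jul 16 is 5 days after Jul 11; 5 mod 7 = 5, so Sunday + 5 = Friday.
188 mod 7 = 6, so 188 days after a Friday is Friday + 6 = Thursday.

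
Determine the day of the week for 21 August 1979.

January 1, 1979 is a Monday.
Jan 1, 1979 → Feb 1, 1979: 31 days (January has 31).
Feb 1, 1979 → Mar 1, 1979: 28 days (February has 28).
Mar 1, 1979 → Apr 1, 1979: 31 days (March has 31).
Apr 1, 1979 → May 1, 1979: 30 days (April has 30).
May 1, 1979 → Jun 1, 1979: 31 days (May has 31).
Jun 1, 1979 → Jul 1, 1979: 30 days (June has 30).
Jul 1, 1979 → Aug 1, 1979: 31 days (July has 31).
Aug 1, 1979 → Aug 21, 1979: 20 days.
Total: 232 days.
232 mod 7 = 1, so Monday + 1 = Tuesday.

Tuesday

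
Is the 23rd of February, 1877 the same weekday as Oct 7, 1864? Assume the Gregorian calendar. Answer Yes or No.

From Oct 7, 1864 to Feb 23, 1877 is 4522 days.
4522 mod 7 = 0, so they are the same weekday.
(Oct 7, 1864 is a Friday; Feb 23, 1877 is a Friday.)

Yes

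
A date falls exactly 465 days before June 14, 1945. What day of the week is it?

Monday

First find the weekday of Jun 14, 1945. Doomsday rule: the anchor day for the 1900s is Wednesday. For year 45: 45÷12 = 3 r 9, and 9÷4 = 2, so 3+9+2 = 14.
Wednesday + 14 ≡ Wednesday — that's 1945's doomsday.
In June the doomsday date is Jun 6.
Jun 14 is 8 days after Jun 6; 8 mod 7 = 1, so Wednesday + 1 = Thursday.
465 mod 7 = 3, so 465 days before a Thursday is Thursday − 3 = Monday.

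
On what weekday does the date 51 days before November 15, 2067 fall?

Nov 15, 2067 is a Tuesday.
51 mod 7 = 2, so 51 days before a Tuesday is Tuesday − 2 = Sunday.

Sunday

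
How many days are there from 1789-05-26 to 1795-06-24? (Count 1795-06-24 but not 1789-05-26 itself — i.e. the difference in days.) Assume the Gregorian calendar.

May 26, 1789 → May 26, 1790: 365 days.
May 26, 1790 → May 26, 1791: 365 days.
May 26, 1791 → May 26, 1792: 366 days (Feb 29, 1792 is in that span).
May 26, 1792 → May 26, 1793: 365 days.
May 26, 1793 → May 26, 1794: 365 days.
May 26, 1794 → Jun 26, 1794: 31 days (May has 31).
Jun 26, 1794 → Jul 26, 1794: 30 days (June has 30).
Jul 26, 1794 → Aug 26, 1794: 31 days (July has 31).
Aug 26, 1794 → Sep 26, 1794: 31 days (August has 31).
Sep 26, 1794 → Oct 26, 1794: 30 days (September has 30).
Oct 26, 1794 → Nov 26, 1794: 31 days (October has 31).
Nov 26, 1794 → Dec 26, 1794: 30 days (November has 30).
Dec 26, 1794 → Jan 26, 1795: 31 days (December has 31).
Jan 26, 1795 → Feb 26, 1795: 31 days (January has 31).
Feb 26, 1795 → Mar 26, 1795: 28 days (February has 28).
Mar 26, 1795 → Apr 26, 1795: 31 days (March has 31).
Apr 26, 1795 → May 26, 1795: 30 days (April has 30).
May 26, 1795 → Jun 24, 1795: 29 days.
Total: 2220 days.

2220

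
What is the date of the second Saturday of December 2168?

December 1, 2168 is a Thursday.
The first Saturday is therefore December 3 (2 days later).
The second Saturday is 3 + 1×7 = December 10.

December 10, 2168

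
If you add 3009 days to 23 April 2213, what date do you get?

July 19, 2221

+365 (one year) → Apr 23, 2214 (2644 left).
+365 (one year) → Apr 23, 2215 (2279 left).
+366 (one year; includes Feb 29, 2216) → Apr 23, 2216 (1913 left).
+365 (one year) → Apr 23, 2217 (1548 left).
+365 (one year) → Apr 23, 2218 (1183 left).
+365 (one year) → Apr 23, 2219 (818 left).
+366 (one year; includes Feb 29, 2220) → Apr 23, 2220 (452 left).
+365 (one year) → Apr 23, 2221 (87 left).
Apr has 30 days: +8 → May 1, 2221 (79 left).
May has 31 days: +31 → Jun 1, 2221 (48 left).
Jun has 30 days: +30 → Jul 1, 2221 (18 left).
+18 → Jul 19, 2221.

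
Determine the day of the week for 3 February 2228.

Doomsday rule: the anchor day for the 2200s is Friday. For year 28: 28÷12 = 2 r 4, and 4÷4 = 1, so 2+4+1 = 7.
Friday + 7 ≡ Friday — that's 2228's doomsday.
In February the doomsday date is Feb 29 (2228 is a leap year (divisible by 4)).
Feb 3 is 26 days before Feb 29; 26 mod 7 = 5, so Friday − 5 = Sunday.

Sunday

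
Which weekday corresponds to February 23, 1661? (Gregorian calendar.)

Wednesday

Doomsday rule: the anchor day for the 1600s is Tuesday. For year 61: 61÷12 = 5 r 1, and 1÷4 = 0, so 5+1+0 = 6.
Tuesday + 6 ≡ Monday — that's 1661's doomsday.
In February the doomsday date is Feb 28 (1661 is not a leap year).
Feb 23 is 5 days before Feb 28; 5 mod 7 = 5, so Monday − 5 = Wednesday.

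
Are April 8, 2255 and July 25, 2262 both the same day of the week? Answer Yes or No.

From Apr 8, 2255 to Jul 25, 2262 is 2665 days.
2665 mod 7 = 5, so they are different weekdays.
(Apr 8, 2255 is a Sunday; Jul 25, 2262 is a Friday.)

No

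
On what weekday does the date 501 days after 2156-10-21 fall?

Monday

First find the weekday of Oct 21, 2156. Doomsday rule: the anchor day for the 2100s is Sunday. For year 56: 56÷12 = 4 r 8, and 8÷4 = 2, so 4+8+2 = 14.
Sunday + 14 ≡ Sunday — that's 2156's doomsday.
In October the doomsday date is Oct 10.
Oct 21 is 11 days after Oct 10; 11 mod 7 = 4, so Sunday + 4 = Thursday.
501 mod 7 = 4, so 501 days after a Thursday is Thursday + 4 = Monday.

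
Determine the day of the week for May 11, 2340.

Saturday

Doomsday rule: the anchor day for the 2300s is Wednesday. For year 40: 40÷12 = 3 r 4, and 4÷4 = 1, so 3+4+1 = 8.
Wednesday + 8 ≡ Thursday — that's 2340's doomsday.
In May the doomsday date is May 9.
May 11 is 2 days after May 9; 2 mod 7 = 2, so Thursday + 2 = Saturday.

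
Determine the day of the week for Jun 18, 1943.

Doomsday rule: the anchor day for the 1900s is Wednesday. For year 43: 43÷12 = 3 r 7, and 7÷4 = 1, so 3+7+1 = 11.
Wednesday + 11 ≡ Sunday — that's 1943's doomsday.
In June the doomsday date is Jun 6.
Jun 18 is 12 days after Jun 6; 12 mod 7 = 5, so Sunday + 5 = Friday.

Friday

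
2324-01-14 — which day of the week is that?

Doomsday rule: the anchor day for the 2300s is Wednesday. For year 24: 24÷12 = 2 r 0, and 0÷4 = 0, so 2+0+0 = 2.
Wednesday + 2 ≡ Friday — that's 2324's doomsday.
In January the doomsday date is Jan 4 (2324 is a leap year (divisible by 4)).
Jan 14 is 10 days after Jan 4; 10 mod 7 = 3, so Friday + 3 = Monday.

Monday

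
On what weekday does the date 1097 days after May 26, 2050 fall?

First find the weekday of May 26, 2050. Doomsday rule: the anchor day for the 2000s is Tuesday. For year 50: 50÷12 = 4 r 2, and 2÷4 = 0, so 4+2+0 = 6.
Tuesday + 6 ≡ Monday — that's 2050's doomsday.
In May the doomsday date is May 9.
May 26 is 17 days after May 9; 17 mod 7 = 3, so Monday + 3 = Thursday.
1097 mod 7 = 5, so 1097 days after a Thursday is Thursday + 5 = Tuesday.

Tuesday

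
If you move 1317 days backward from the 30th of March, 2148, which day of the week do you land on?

Friday

Mar 30, 2148 is a Saturday.
1317 mod 7 = 1, so 1317 days before a Saturday is Saturday − 1 = Friday.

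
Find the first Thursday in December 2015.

December 3, 2015

December 1, 2015 is a Tuesday.
The first Thursday is therefore December 3 (2 days later).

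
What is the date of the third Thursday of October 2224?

October 21, 2224

October 1, 2224 is a Friday.
The first Thursday is therefore October 7 (6 days later).
The third Thursday is 7 + 2×7 = October 21.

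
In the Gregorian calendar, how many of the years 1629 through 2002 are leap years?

90

Multiples of 4 in [1629,2002]: 93.
Of those, multiples of 100: 4 (not leap unless ÷400).
Multiples of 400: 1.
Leap years = 93 − 4 + 1 = 90.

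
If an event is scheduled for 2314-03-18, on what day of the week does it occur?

Wednesday

Doomsday rule: the anchor day for the 2300s is Wednesday. For year 14: 14÷12 = 1 r 2, and 2÷4 = 0, so 1+2+0 = 3.
Wednesday + 3 ≡ Saturday — that's 2314's doomsday.
In March the doomsday date is Mar 14.
Mar 18 is 4 days after Mar 14; 4 mod 7 = 4, so Saturday + 4 = Wednesday.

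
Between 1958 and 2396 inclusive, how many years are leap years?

Multiples of 4 in [1958,2396]: 110.
Of those, multiples of 100: 4 (not leap unless ÷400).
Multiples of 400: 1.
Leap years = 110 − 4 + 1 = 107.

107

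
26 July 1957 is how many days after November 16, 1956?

Nov 16, 1956 → Dec 16, 1956: 30 days (November has 30).
Dec 16, 1956 → Jan 16, 1957: 31 days (December has 31).
Jan 16, 1957 → Feb 16, 1957: 31 days (January has 31).
Feb 16, 1957 → Mar 16, 1957: 28 days (February has 28).
Mar 16, 1957 → Apr 16, 1957: 31 days (March has 31).
Apr 16, 1957 → May 16, 1957: 30 days (April has 30).
May 16, 1957 → Jun 16, 1957: 31 days (May has 31).
Jun 16, 1957 → Jul 16, 1957: 30 days (June has 30).
Jul 16, 1957 → Jul 26, 1957: 10 days.
Total: 252 days.

252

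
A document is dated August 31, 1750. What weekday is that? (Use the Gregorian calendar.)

Monday

Doomsday rule: the anchor day for the 1700s is Sunday. For year 50: 50÷12 = 4 r 2, and 2÷4 = 0, so 4+2+0 = 6.
Sunday + 6 ≡ Saturday — that's 1750's doomsday.
In August the doomsday date is Aug 8.
Aug 31 is 23 days after Aug 8; 23 mod 7 = 2, so Saturday + 2 = Monday.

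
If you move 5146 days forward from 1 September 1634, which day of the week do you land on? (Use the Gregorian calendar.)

Saturday

Sep 1, 1634 is a Friday.
5146 mod 7 = 1, so 5146 days after a Friday is Friday + 1 = Saturday.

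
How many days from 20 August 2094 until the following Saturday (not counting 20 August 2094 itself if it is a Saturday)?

1

Aug 20, 2094 is a Friday.
From Friday to the next Saturday is 1 day.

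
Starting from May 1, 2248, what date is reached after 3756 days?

August 13, 2258

+365 (one year) → May 1, 2249 (3391 left).
+365 (one year) → May 1, 2250 (3026 left).
+365 (one year) → May 1, 2251 (2661 left).
+366 (one year; includes Feb 29, 2252) → May 1, 2252 (2295 left).
+365 (one year) → May 1, 2253 (1930 left).
+365 (one year) → May 1, 2254 (1565 left).
+365 (one year) → May 1, 2255 (1200 left).
+366 (one year; includes Feb 29, 2256) → May 1, 2256 (834 left).
+365 (one year) → May 1, 2257 (469 left).
+365 (one year) → May 1, 2258 (104 left).
May has 31 days: +31 → Jun 1, 2258 (73 left).
Jun has 30 days: +30 → Jul 1, 2258 (43 left).
Jul has 31 days: +31 → Aug 1, 2258 (12 left).
+12 → Aug 13, 2258.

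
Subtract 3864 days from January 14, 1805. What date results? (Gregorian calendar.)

−366 (one year; includes Feb 29, 1804) → Jan 14, 1804 (3498 left).
−365 (one year) → Jan 14, 1803 (3133 left).
−365 (one year) → Jan 14, 1802 (2768 left).
−365 (one year) → Jan 14, 1801 (2403 left).
−365 (one year) → Jan 14, 1800 (2038 left).
−365 (one year) → Jan 14, 1799 (1673 left).
−365 (one year) → Jan 14, 1798 (1308 left).
−365 (one year) → Jan 14, 1797 (943 left).
−366 (one year; includes Feb 29, 1796) → Jan 14, 1796 (577 left).
−365 (one year) → Jan 14, 1795 (212 left).
−14 → Dec 31, 1794 (end of Dec, 31 days; 198 left).
−31 → Nov 30, 1794 (end of Nov, 30 days; 167 left).
−30 → Oct 31, 1794 (end of Oct, 31 days; 137 left).
−31 → Sep 30, 1794 (end of Sep, 30 days; 106 left).
−30 → Aug 31, 1794 (end of Aug, 31 days; 76 left).
−31 → Jul 31, 1794 (end of Jul, 31 days; 45 left).
−31 → Jun 30, 1794 (end of Jun, 30 days; 14 left).
−14 → Jun 16, 1794.

June 16, 1794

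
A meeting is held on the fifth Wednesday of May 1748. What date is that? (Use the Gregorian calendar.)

May 1, 1748 is a Wednesday.
The first Wednesday is therefore May 1 (same day).
The fifth Wednesday is 1 + 4×7 = May 29.

May 29, 1748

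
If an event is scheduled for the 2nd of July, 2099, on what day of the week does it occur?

Doomsday rule: the anchor day for the 2000s is Tuesday. For year 99: 99÷12 = 8 r 3, and 3÷4 = 0, so 8+3+0 = 11.
Tuesday + 11 ≡ Saturday — that's 2099's doomsday.
In July the doomsday date is Jul 11.
Jul 2 is 9 days before Jul 11; 9 mod 7 = 2, so Saturday − 2 = Thursday.

Thursday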